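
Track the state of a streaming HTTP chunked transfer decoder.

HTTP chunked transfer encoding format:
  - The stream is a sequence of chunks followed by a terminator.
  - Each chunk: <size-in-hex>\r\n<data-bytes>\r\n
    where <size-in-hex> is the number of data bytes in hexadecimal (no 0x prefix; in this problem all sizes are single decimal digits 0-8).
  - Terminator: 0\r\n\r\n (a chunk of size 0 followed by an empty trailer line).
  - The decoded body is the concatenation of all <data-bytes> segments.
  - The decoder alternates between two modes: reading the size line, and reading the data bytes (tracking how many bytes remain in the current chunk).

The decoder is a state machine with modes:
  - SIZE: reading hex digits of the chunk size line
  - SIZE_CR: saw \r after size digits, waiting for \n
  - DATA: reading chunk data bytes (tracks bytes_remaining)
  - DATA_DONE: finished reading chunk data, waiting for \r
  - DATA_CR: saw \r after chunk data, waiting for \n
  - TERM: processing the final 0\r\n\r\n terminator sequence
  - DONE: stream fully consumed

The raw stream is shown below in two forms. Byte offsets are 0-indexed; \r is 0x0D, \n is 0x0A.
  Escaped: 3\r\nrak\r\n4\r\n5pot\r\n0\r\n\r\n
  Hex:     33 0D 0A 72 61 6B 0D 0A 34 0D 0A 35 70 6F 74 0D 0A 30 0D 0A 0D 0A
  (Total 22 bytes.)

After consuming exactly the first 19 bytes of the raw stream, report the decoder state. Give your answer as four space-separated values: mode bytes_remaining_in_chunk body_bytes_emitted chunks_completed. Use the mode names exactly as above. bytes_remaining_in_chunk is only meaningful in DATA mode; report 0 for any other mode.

Answer: SIZE_CR 0 7 2

Derivation:
Byte 0 = '3': mode=SIZE remaining=0 emitted=0 chunks_done=0
Byte 1 = 0x0D: mode=SIZE_CR remaining=0 emitted=0 chunks_done=0
Byte 2 = 0x0A: mode=DATA remaining=3 emitted=0 chunks_done=0
Byte 3 = 'r': mode=DATA remaining=2 emitted=1 chunks_done=0
Byte 4 = 'a': mode=DATA remaining=1 emitted=2 chunks_done=0
Byte 5 = 'k': mode=DATA_DONE remaining=0 emitted=3 chunks_done=0
Byte 6 = 0x0D: mode=DATA_CR remaining=0 emitted=3 chunks_done=0
Byte 7 = 0x0A: mode=SIZE remaining=0 emitted=3 chunks_done=1
Byte 8 = '4': mode=SIZE remaining=0 emitted=3 chunks_done=1
Byte 9 = 0x0D: mode=SIZE_CR remaining=0 emitted=3 chunks_done=1
Byte 10 = 0x0A: mode=DATA remaining=4 emitted=3 chunks_done=1
Byte 11 = '5': mode=DATA remaining=3 emitted=4 chunks_done=1
Byte 12 = 'p': mode=DATA remaining=2 emitted=5 chunks_done=1
Byte 13 = 'o': mode=DATA remaining=1 emitted=6 chunks_done=1
Byte 14 = 't': mode=DATA_DONE remaining=0 emitted=7 chunks_done=1
Byte 15 = 0x0D: mode=DATA_CR remaining=0 emitted=7 chunks_done=1
Byte 16 = 0x0A: mode=SIZE remaining=0 emitted=7 chunks_done=2
Byte 17 = '0': mode=SIZE remaining=0 emitted=7 chunks_done=2
Byte 18 = 0x0D: mode=SIZE_CR remaining=0 emitted=7 chunks_done=2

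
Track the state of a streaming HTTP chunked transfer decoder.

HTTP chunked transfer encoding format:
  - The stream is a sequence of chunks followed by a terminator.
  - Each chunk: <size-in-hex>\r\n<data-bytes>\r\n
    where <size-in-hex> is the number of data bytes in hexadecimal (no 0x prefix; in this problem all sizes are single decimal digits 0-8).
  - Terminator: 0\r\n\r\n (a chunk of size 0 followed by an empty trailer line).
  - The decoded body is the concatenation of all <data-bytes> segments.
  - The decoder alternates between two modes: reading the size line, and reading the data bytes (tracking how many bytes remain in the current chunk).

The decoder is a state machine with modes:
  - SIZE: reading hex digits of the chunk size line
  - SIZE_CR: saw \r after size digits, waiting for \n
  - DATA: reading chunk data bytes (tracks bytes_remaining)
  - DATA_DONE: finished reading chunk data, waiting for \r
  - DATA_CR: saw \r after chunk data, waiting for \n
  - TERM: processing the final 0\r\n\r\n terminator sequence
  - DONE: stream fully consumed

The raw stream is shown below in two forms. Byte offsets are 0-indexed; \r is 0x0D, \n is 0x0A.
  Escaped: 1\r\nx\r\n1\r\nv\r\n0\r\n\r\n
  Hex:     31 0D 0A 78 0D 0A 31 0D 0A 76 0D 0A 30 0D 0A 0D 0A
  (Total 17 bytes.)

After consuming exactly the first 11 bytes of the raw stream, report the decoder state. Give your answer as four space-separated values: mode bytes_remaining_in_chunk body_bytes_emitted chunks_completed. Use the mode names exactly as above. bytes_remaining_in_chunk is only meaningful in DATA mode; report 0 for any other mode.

Byte 0 = '1': mode=SIZE remaining=0 emitted=0 chunks_done=0
Byte 1 = 0x0D: mode=SIZE_CR remaining=0 emitted=0 chunks_done=0
Byte 2 = 0x0A: mode=DATA remaining=1 emitted=0 chunks_done=0
Byte 3 = 'x': mode=DATA_DONE remaining=0 emitted=1 chunks_done=0
Byte 4 = 0x0D: mode=DATA_CR remaining=0 emitted=1 chunks_done=0
Byte 5 = 0x0A: mode=SIZE remaining=0 emitted=1 chunks_done=1
Byte 6 = '1': mode=SIZE remaining=0 emitted=1 chunks_done=1
Byte 7 = 0x0D: mode=SIZE_CR remaining=0 emitted=1 chunks_done=1
Byte 8 = 0x0A: mode=DATA remaining=1 emitted=1 chunks_done=1
Byte 9 = 'v': mode=DATA_DONE remaining=0 emitted=2 chunks_done=1
Byte 10 = 0x0D: mode=DATA_CR remaining=0 emitted=2 chunks_done=1

Answer: DATA_CR 0 2 1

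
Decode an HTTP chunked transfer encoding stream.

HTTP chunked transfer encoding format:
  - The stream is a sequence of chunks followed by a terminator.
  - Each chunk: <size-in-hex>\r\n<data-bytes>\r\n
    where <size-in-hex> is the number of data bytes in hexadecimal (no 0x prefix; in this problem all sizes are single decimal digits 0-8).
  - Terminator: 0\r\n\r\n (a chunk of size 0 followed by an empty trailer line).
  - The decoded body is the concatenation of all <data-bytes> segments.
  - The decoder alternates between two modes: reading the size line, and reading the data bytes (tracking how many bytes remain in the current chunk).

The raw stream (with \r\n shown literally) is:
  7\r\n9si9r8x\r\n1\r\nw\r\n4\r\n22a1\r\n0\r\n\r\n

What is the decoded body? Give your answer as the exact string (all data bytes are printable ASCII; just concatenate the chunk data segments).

Chunk 1: stream[0..1]='7' size=0x7=7, data at stream[3..10]='9si9r8x' -> body[0..7], body so far='9si9r8x'
Chunk 2: stream[12..13]='1' size=0x1=1, data at stream[15..16]='w' -> body[7..8], body so far='9si9r8xw'
Chunk 3: stream[18..19]='4' size=0x4=4, data at stream[21..25]='22a1' -> body[8..12], body so far='9si9r8xw22a1'
Chunk 4: stream[27..28]='0' size=0 (terminator). Final body='9si9r8xw22a1' (12 bytes)

Answer: 9si9r8xw22a1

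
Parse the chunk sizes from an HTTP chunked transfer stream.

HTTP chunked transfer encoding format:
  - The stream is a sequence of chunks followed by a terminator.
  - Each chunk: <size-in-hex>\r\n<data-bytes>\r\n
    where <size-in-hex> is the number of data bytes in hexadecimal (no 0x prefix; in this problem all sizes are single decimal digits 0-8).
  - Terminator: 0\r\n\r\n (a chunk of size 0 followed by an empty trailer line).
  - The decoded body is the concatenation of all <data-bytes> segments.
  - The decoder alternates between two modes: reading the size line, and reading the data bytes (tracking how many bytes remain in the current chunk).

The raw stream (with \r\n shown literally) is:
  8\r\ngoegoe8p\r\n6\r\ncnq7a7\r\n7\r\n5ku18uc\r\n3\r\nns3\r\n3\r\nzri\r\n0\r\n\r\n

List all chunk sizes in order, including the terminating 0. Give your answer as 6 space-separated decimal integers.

Chunk 1: stream[0..1]='8' size=0x8=8, data at stream[3..11]='goegoe8p' -> body[0..8], body so far='goegoe8p'
Chunk 2: stream[13..14]='6' size=0x6=6, data at stream[16..22]='cnq7a7' -> body[8..14], body so far='goegoe8pcnq7a7'
Chunk 3: stream[24..25]='7' size=0x7=7, data at stream[27..34]='5ku18uc' -> body[14..21], body so far='goegoe8pcnq7a75ku18uc'
Chunk 4: stream[36..37]='3' size=0x3=3, data at stream[39..42]='ns3' -> body[21..24], body so far='goegoe8pcnq7a75ku18ucns3'
Chunk 5: stream[44..45]='3' size=0x3=3, data at stream[47..50]='zri' -> body[24..27], body so far='goegoe8pcnq7a75ku18ucns3zri'
Chunk 6: stream[52..53]='0' size=0 (terminator). Final body='goegoe8pcnq7a75ku18ucns3zri' (27 bytes)

Answer: 8 6 7 3 3 0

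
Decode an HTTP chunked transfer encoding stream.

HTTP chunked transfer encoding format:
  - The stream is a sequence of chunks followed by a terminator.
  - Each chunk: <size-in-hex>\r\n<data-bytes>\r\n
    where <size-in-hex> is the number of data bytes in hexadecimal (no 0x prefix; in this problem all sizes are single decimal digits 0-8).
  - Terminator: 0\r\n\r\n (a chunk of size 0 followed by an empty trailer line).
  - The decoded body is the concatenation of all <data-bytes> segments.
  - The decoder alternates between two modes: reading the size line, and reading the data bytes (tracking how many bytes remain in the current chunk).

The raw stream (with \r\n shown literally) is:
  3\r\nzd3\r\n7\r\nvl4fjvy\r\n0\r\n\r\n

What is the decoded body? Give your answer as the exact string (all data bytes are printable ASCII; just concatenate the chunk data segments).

Chunk 1: stream[0..1]='3' size=0x3=3, data at stream[3..6]='zd3' -> body[0..3], body so far='zd3'
Chunk 2: stream[8..9]='7' size=0x7=7, data at stream[11..18]='vl4fjvy' -> body[3..10], body so far='zd3vl4fjvy'
Chunk 3: stream[20..21]='0' size=0 (terminator). Final body='zd3vl4fjvy' (10 bytes)

Answer: zd3vl4fjvy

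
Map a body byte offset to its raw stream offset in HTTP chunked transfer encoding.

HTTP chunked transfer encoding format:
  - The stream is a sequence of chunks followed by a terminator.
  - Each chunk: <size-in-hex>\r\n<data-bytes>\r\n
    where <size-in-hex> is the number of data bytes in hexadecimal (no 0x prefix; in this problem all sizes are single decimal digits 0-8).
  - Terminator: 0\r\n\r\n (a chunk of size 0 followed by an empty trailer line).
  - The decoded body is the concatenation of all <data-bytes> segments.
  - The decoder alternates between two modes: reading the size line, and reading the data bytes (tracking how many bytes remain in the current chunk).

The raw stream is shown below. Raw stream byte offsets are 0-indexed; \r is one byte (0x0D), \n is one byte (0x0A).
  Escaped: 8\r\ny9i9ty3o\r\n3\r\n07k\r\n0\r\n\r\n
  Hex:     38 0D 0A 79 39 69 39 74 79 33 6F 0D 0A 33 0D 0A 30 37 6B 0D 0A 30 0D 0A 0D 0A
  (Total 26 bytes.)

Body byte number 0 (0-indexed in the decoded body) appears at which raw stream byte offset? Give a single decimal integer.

Answer: 3

Derivation:
Chunk 1: stream[0..1]='8' size=0x8=8, data at stream[3..11]='y9i9ty3o' -> body[0..8], body so far='y9i9ty3o'
Chunk 2: stream[13..14]='3' size=0x3=3, data at stream[16..19]='07k' -> body[8..11], body so far='y9i9ty3o07k'
Chunk 3: stream[21..22]='0' size=0 (terminator). Final body='y9i9ty3o07k' (11 bytes)
Body byte 0 at stream offset 3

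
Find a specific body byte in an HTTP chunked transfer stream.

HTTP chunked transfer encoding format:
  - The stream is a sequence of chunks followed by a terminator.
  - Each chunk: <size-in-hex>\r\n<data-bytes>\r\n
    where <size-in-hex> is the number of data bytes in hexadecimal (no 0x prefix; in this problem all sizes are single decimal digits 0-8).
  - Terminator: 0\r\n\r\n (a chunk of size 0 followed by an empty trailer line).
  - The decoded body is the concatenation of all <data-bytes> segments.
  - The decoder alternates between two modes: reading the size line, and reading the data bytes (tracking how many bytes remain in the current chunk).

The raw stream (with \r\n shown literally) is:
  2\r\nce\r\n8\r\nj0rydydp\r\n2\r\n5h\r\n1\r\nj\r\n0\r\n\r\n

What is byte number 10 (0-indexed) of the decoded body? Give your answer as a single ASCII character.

Chunk 1: stream[0..1]='2' size=0x2=2, data at stream[3..5]='ce' -> body[0..2], body so far='ce'
Chunk 2: stream[7..8]='8' size=0x8=8, data at stream[10..18]='j0rydydp' -> body[2..10], body so far='cej0rydydp'
Chunk 3: stream[20..21]='2' size=0x2=2, data at stream[23..25]='5h' -> body[10..12], body so far='cej0rydydp5h'
Chunk 4: stream[27..28]='1' size=0x1=1, data at stream[30..31]='j' -> body[12..13], body so far='cej0rydydp5hj'
Chunk 5: stream[33..34]='0' size=0 (terminator). Final body='cej0rydydp5hj' (13 bytes)
Body byte 10 = '5'

Answer: 5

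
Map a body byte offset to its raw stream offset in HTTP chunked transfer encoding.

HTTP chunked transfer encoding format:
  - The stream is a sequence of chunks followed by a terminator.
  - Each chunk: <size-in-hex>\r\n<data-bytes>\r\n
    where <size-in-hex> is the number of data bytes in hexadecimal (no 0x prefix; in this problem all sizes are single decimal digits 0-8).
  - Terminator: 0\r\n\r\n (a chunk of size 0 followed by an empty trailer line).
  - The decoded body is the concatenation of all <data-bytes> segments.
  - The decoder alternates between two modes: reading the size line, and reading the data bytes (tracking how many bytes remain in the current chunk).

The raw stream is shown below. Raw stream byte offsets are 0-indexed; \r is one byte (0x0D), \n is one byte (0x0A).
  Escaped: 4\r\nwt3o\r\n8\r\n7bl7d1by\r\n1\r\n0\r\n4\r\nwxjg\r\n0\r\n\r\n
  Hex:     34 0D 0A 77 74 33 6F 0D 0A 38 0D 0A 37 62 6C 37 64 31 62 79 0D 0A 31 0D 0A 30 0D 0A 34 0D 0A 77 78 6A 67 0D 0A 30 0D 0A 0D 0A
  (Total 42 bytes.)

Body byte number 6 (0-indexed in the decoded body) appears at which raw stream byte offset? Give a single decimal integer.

Answer: 14

Derivation:
Chunk 1: stream[0..1]='4' size=0x4=4, data at stream[3..7]='wt3o' -> body[0..4], body so far='wt3o'
Chunk 2: stream[9..10]='8' size=0x8=8, data at stream[12..20]='7bl7d1by' -> body[4..12], body so far='wt3o7bl7d1by'
Chunk 3: stream[22..23]='1' size=0x1=1, data at stream[25..26]='0' -> body[12..13], body so far='wt3o7bl7d1by0'
Chunk 4: stream[28..29]='4' size=0x4=4, data at stream[31..35]='wxjg' -> body[13..17], body so far='wt3o7bl7d1by0wxjg'
Chunk 5: stream[37..38]='0' size=0 (terminator). Final body='wt3o7bl7d1by0wxjg' (17 bytes)
Body byte 6 at stream offset 14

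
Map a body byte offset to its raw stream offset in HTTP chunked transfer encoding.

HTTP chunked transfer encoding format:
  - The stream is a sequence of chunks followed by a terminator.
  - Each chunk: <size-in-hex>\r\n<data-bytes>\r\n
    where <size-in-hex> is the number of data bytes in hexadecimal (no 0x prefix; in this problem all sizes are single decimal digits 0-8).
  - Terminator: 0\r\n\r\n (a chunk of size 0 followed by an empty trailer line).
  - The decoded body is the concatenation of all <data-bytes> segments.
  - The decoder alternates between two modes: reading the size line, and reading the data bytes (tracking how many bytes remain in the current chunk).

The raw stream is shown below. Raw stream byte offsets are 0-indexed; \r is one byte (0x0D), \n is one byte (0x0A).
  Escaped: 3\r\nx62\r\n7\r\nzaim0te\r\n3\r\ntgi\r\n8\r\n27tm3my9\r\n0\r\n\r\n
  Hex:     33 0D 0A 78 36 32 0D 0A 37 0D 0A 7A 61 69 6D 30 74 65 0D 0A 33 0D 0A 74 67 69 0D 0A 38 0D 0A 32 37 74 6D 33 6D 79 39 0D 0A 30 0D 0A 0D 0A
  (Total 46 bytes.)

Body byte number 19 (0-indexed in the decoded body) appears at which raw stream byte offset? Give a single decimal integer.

Answer: 37

Derivation:
Chunk 1: stream[0..1]='3' size=0x3=3, data at stream[3..6]='x62' -> body[0..3], body so far='x62'
Chunk 2: stream[8..9]='7' size=0x7=7, data at stream[11..18]='zaim0te' -> body[3..10], body so far='x62zaim0te'
Chunk 3: stream[20..21]='3' size=0x3=3, data at stream[23..26]='tgi' -> body[10..13], body so far='x62zaim0tetgi'
Chunk 4: stream[28..29]='8' size=0x8=8, data at stream[31..39]='27tm3my9' -> body[13..21], body so far='x62zaim0tetgi27tm3my9'
Chunk 5: stream[41..42]='0' size=0 (terminator). Final body='x62zaim0tetgi27tm3my9' (21 bytes)
Body byte 19 at stream offset 37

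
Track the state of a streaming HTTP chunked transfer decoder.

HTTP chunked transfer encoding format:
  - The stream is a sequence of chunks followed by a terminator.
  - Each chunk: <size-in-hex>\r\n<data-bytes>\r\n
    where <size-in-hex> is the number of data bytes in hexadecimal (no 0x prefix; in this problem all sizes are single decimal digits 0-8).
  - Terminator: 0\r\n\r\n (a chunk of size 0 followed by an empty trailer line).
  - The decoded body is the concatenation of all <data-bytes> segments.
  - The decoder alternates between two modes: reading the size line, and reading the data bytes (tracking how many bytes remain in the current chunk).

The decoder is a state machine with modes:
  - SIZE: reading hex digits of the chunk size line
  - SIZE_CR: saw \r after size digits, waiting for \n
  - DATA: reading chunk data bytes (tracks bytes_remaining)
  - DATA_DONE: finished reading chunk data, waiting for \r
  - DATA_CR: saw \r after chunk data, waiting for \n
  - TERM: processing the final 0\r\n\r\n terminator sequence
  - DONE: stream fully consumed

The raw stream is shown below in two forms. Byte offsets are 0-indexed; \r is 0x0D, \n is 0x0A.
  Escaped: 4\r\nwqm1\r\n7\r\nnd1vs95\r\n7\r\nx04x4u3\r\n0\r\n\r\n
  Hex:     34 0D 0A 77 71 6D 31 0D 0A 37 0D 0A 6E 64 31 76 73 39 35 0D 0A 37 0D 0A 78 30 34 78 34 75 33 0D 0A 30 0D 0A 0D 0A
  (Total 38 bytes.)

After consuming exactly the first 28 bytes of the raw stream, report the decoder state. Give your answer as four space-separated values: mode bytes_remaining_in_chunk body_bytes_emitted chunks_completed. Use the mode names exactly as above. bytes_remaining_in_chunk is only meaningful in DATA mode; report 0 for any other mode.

Answer: DATA 3 15 2

Derivation:
Byte 0 = '4': mode=SIZE remaining=0 emitted=0 chunks_done=0
Byte 1 = 0x0D: mode=SIZE_CR remaining=0 emitted=0 chunks_done=0
Byte 2 = 0x0A: mode=DATA remaining=4 emitted=0 chunks_done=0
Byte 3 = 'w': mode=DATA remaining=3 emitted=1 chunks_done=0
Byte 4 = 'q': mode=DATA remaining=2 emitted=2 chunks_done=0
Byte 5 = 'm': mode=DATA remaining=1 emitted=3 chunks_done=0
Byte 6 = '1': mode=DATA_DONE remaining=0 emitted=4 chunks_done=0
Byte 7 = 0x0D: mode=DATA_CR remaining=0 emitted=4 chunks_done=0
Byte 8 = 0x0A: mode=SIZE remaining=0 emitted=4 chunks_done=1
Byte 9 = '7': mode=SIZE remaining=0 emitted=4 chunks_done=1
Byte 10 = 0x0D: mode=SIZE_CR remaining=0 emitted=4 chunks_done=1
Byte 11 = 0x0A: mode=DATA remaining=7 emitted=4 chunks_done=1
Byte 12 = 'n': mode=DATA remaining=6 emitted=5 chunks_done=1
Byte 13 = 'd': mode=DATA remaining=5 emitted=6 chunks_done=1
Byte 14 = '1': mode=DATA remaining=4 emitted=7 chunks_done=1
Byte 15 = 'v': mode=DATA remaining=3 emitted=8 chunks_done=1
Byte 16 = 's': mode=DATA remaining=2 emitted=9 chunks_done=1
Byte 17 = '9': mode=DATA remaining=1 emitted=10 chunks_done=1
Byte 18 = '5': mode=DATA_DONE remaining=0 emitted=11 chunks_done=1
Byte 19 = 0x0D: mode=DATA_CR remaining=0 emitted=11 chunks_done=1
Byte 20 = 0x0A: mode=SIZE remaining=0 emitted=11 chunks_done=2
Byte 21 = '7': mode=SIZE remaining=0 emitted=11 chunks_done=2
Byte 22 = 0x0D: mode=SIZE_CR remaining=0 emitted=11 chunks_done=2
Byte 23 = 0x0A: mode=DATA remaining=7 emitted=11 chunks_done=2
Byte 24 = 'x': mode=DATA remaining=6 emitted=12 chunks_done=2
Byte 25 = '0': mode=DATA remaining=5 emitted=13 chunks_done=2
Byte 26 = '4': mode=DATA remaining=4 emitted=14 chunks_done=2
Byte 27 = 'x': mode=DATA remaining=3 emitted=15 chunks_done=2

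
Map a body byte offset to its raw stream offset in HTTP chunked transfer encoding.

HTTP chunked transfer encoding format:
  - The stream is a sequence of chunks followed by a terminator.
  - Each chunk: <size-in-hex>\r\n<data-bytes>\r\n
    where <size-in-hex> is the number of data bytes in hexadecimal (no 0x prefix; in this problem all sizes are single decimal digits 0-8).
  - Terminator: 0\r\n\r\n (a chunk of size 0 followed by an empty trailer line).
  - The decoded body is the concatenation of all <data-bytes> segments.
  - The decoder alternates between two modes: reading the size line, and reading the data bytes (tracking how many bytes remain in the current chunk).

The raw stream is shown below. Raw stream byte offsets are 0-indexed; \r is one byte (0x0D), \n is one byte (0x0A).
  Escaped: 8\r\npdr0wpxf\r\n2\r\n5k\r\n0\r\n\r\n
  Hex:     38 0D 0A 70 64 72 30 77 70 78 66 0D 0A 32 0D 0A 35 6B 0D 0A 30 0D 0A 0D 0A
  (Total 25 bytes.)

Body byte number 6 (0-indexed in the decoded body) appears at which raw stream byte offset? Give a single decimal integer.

Answer: 9

Derivation:
Chunk 1: stream[0..1]='8' size=0x8=8, data at stream[3..11]='pdr0wpxf' -> body[0..8], body so far='pdr0wpxf'
Chunk 2: stream[13..14]='2' size=0x2=2, data at stream[16..18]='5k' -> body[8..10], body so far='pdr0wpxf5k'
Chunk 3: stream[20..21]='0' size=0 (terminator). Final body='pdr0wpxf5k' (10 bytes)
Body byte 6 at stream offset 9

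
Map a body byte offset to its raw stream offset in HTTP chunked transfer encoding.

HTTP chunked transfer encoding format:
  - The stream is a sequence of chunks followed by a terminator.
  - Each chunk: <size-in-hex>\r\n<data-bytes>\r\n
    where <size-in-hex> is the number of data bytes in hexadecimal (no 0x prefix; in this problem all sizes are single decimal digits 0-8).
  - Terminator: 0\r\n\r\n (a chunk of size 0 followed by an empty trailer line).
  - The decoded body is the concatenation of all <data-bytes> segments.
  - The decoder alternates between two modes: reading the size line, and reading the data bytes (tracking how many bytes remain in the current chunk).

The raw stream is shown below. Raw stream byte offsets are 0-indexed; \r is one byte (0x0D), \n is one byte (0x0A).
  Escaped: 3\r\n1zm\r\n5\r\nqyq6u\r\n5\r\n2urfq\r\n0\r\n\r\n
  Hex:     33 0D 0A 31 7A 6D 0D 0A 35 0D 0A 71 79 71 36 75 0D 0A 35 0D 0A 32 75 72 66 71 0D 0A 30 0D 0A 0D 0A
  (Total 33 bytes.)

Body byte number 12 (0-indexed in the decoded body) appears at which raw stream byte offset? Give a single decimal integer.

Answer: 25

Derivation:
Chunk 1: stream[0..1]='3' size=0x3=3, data at stream[3..6]='1zm' -> body[0..3], body so far='1zm'
Chunk 2: stream[8..9]='5' size=0x5=5, data at stream[11..16]='qyq6u' -> body[3..8], body so far='1zmqyq6u'
Chunk 3: stream[18..19]='5' size=0x5=5, data at stream[21..26]='2urfq' -> body[8..13], body so far='1zmqyq6u2urfq'
Chunk 4: stream[28..29]='0' size=0 (terminator). Final body='1zmqyq6u2urfq' (13 bytes)
Body byte 12 at stream offset 25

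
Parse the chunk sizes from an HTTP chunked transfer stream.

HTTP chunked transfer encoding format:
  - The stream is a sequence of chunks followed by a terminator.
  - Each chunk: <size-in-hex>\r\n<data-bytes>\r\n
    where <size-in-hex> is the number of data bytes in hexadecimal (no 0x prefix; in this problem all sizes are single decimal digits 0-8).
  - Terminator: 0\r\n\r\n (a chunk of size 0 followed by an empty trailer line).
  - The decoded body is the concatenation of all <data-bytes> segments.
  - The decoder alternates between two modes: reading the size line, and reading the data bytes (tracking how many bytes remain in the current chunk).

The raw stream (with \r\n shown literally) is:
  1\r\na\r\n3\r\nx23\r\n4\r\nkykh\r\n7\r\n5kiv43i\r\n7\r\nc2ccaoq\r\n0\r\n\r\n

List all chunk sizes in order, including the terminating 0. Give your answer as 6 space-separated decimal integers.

Answer: 1 3 4 7 7 0

Derivation:
Chunk 1: stream[0..1]='1' size=0x1=1, data at stream[3..4]='a' -> body[0..1], body so far='a'
Chunk 2: stream[6..7]='3' size=0x3=3, data at stream[9..12]='x23' -> body[1..4], body so far='ax23'
Chunk 3: stream[14..15]='4' size=0x4=4, data at stream[17..21]='kykh' -> body[4..8], body so far='ax23kykh'
Chunk 4: stream[23..24]='7' size=0x7=7, data at stream[26..33]='5kiv43i' -> body[8..15], body so far='ax23kykh5kiv43i'
Chunk 5: stream[35..36]='7' size=0x7=7, data at stream[38..45]='c2ccaoq' -> body[15..22], body so far='ax23kykh5kiv43ic2ccaoq'
Chunk 6: stream[47..48]='0' size=0 (terminator). Final body='ax23kykh5kiv43ic2ccaoq' (22 bytes)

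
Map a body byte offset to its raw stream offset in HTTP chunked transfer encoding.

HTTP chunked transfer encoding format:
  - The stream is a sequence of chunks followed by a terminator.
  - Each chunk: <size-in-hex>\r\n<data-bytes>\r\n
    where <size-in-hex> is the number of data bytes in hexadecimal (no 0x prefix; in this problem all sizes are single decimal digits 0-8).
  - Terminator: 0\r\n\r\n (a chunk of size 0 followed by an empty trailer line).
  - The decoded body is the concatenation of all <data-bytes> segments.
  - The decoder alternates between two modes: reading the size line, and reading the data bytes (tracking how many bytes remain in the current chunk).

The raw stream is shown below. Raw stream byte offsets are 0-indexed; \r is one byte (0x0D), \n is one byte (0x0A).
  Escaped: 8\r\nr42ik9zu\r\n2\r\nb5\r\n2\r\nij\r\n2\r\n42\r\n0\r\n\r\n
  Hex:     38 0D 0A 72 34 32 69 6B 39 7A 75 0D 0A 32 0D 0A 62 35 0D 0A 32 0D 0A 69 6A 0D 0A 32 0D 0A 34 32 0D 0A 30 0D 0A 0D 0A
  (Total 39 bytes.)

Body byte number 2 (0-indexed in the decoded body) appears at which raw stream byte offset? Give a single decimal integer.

Answer: 5

Derivation:
Chunk 1: stream[0..1]='8' size=0x8=8, data at stream[3..11]='r42ik9zu' -> body[0..8], body so far='r42ik9zu'
Chunk 2: stream[13..14]='2' size=0x2=2, data at stream[16..18]='b5' -> body[8..10], body so far='r42ik9zub5'
Chunk 3: stream[20..21]='2' size=0x2=2, data at stream[23..25]='ij' -> body[10..12], body so far='r42ik9zub5ij'
Chunk 4: stream[27..28]='2' size=0x2=2, data at stream[30..32]='42' -> body[12..14], body so far='r42ik9zub5ij42'
Chunk 5: stream[34..35]='0' size=0 (terminator). Final body='r42ik9zub5ij42' (14 bytes)
Body byte 2 at stream offset 5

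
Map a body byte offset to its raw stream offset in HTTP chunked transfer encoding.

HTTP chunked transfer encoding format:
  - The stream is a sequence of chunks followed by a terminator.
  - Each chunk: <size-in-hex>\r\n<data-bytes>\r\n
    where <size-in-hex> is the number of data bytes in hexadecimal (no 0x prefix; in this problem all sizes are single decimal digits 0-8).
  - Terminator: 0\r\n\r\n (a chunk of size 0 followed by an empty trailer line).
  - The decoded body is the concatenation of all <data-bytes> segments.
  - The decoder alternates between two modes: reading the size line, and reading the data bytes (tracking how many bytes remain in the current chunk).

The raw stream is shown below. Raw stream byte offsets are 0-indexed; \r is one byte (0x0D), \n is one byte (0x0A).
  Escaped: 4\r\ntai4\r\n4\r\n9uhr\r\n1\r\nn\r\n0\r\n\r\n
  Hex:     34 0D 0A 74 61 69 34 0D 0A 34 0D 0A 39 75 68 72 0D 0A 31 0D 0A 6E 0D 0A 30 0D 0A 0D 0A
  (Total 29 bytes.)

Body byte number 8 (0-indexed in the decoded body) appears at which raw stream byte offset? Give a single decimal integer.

Chunk 1: stream[0..1]='4' size=0x4=4, data at stream[3..7]='tai4' -> body[0..4], body so far='tai4'
Chunk 2: stream[9..10]='4' size=0x4=4, data at stream[12..16]='9uhr' -> body[4..8], body so far='tai49uhr'
Chunk 3: stream[18..19]='1' size=0x1=1, data at stream[21..22]='n' -> body[8..9], body so far='tai49uhrn'
Chunk 4: stream[24..25]='0' size=0 (terminator). Final body='tai49uhrn' (9 bytes)
Body byte 8 at stream offset 21

Answer: 21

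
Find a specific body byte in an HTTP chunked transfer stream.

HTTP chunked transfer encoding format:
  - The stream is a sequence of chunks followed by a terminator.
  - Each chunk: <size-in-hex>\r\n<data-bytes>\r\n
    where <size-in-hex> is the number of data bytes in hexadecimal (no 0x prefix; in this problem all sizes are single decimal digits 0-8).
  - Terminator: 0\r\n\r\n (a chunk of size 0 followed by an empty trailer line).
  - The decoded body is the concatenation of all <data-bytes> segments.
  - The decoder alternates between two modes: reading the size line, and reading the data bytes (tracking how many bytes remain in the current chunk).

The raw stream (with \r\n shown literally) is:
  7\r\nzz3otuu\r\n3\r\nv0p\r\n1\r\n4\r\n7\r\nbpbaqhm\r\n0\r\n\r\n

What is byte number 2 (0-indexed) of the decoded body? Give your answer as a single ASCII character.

Chunk 1: stream[0..1]='7' size=0x7=7, data at stream[3..10]='zz3otuu' -> body[0..7], body so far='zz3otuu'
Chunk 2: stream[12..13]='3' size=0x3=3, data at stream[15..18]='v0p' -> body[7..10], body so far='zz3otuuv0p'
Chunk 3: stream[20..21]='1' size=0x1=1, data at stream[23..24]='4' -> body[10..11], body so far='zz3otuuv0p4'
Chunk 4: stream[26..27]='7' size=0x7=7, data at stream[29..36]='bpbaqhm' -> body[11..18], body so far='zz3otuuv0p4bpbaqhm'
Chunk 5: stream[38..39]='0' size=0 (terminator). Final body='zz3otuuv0p4bpbaqhm' (18 bytes)
Body byte 2 = '3'

Answer: 3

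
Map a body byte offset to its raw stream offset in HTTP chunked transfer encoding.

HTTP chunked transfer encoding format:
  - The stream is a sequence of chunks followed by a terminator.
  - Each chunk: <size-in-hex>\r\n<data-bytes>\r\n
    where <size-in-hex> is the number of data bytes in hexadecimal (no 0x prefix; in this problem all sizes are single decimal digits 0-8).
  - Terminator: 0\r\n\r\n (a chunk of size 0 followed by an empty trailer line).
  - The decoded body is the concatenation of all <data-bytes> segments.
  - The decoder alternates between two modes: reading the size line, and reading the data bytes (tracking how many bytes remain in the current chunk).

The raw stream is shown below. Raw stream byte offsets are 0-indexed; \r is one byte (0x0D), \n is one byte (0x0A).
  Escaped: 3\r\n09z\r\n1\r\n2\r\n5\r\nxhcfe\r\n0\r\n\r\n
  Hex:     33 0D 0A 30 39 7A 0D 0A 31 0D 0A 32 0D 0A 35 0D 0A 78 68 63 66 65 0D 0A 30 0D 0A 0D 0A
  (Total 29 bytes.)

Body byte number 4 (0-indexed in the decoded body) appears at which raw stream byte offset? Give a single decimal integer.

Answer: 17

Derivation:
Chunk 1: stream[0..1]='3' size=0x3=3, data at stream[3..6]='09z' -> body[0..3], body so far='09z'
Chunk 2: stream[8..9]='1' size=0x1=1, data at stream[11..12]='2' -> body[3..4], body so far='09z2'
Chunk 3: stream[14..15]='5' size=0x5=5, data at stream[17..22]='xhcfe' -> body[4..9], body so far='09z2xhcfe'
Chunk 4: stream[24..25]='0' size=0 (terminator). Final body='09z2xhcfe' (9 bytes)
Body byte 4 at stream offset 17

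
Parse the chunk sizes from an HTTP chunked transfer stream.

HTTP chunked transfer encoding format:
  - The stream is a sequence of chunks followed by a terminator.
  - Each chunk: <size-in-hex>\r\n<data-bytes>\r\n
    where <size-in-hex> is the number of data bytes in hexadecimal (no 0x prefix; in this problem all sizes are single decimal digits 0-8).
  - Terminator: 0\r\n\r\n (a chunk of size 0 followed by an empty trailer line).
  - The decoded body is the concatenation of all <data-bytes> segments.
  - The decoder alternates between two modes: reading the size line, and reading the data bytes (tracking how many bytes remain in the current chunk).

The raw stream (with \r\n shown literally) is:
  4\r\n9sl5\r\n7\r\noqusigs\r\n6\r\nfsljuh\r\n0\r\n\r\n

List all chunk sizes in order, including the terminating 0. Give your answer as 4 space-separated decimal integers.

Answer: 4 7 6 0

Derivation:
Chunk 1: stream[0..1]='4' size=0x4=4, data at stream[3..7]='9sl5' -> body[0..4], body so far='9sl5'
Chunk 2: stream[9..10]='7' size=0x7=7, data at stream[12..19]='oqusigs' -> body[4..11], body so far='9sl5oqusigs'
Chunk 3: stream[21..22]='6' size=0x6=6, data at stream[24..30]='fsljuh' -> body[11..17], body so far='9sl5oqusigsfsljuh'
Chunk 4: stream[32..33]='0' size=0 (terminator). Final body='9sl5oqusigsfsljuh' (17 bytes)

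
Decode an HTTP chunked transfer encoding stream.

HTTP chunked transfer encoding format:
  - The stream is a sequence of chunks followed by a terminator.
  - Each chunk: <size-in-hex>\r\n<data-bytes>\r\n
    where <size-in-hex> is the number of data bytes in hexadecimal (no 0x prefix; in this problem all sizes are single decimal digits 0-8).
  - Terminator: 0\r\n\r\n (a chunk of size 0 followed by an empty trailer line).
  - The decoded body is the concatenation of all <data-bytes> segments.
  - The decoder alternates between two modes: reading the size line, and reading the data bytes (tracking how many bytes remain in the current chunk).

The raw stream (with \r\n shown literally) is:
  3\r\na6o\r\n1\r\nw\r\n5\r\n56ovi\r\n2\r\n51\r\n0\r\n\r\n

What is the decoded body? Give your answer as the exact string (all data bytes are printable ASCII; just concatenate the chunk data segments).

Chunk 1: stream[0..1]='3' size=0x3=3, data at stream[3..6]='a6o' -> body[0..3], body so far='a6o'
Chunk 2: stream[8..9]='1' size=0x1=1, data at stream[11..12]='w' -> body[3..4], body so far='a6ow'
Chunk 3: stream[14..15]='5' size=0x5=5, data at stream[17..22]='56ovi' -> body[4..9], body so far='a6ow56ovi'
Chunk 4: stream[24..25]='2' size=0x2=2, data at stream[27..29]='51' -> body[9..11], body so far='a6ow56ovi51'
Chunk 5: stream[31..32]='0' size=0 (terminator). Final body='a6ow56ovi51' (11 bytes)

Answer: a6ow56ovi51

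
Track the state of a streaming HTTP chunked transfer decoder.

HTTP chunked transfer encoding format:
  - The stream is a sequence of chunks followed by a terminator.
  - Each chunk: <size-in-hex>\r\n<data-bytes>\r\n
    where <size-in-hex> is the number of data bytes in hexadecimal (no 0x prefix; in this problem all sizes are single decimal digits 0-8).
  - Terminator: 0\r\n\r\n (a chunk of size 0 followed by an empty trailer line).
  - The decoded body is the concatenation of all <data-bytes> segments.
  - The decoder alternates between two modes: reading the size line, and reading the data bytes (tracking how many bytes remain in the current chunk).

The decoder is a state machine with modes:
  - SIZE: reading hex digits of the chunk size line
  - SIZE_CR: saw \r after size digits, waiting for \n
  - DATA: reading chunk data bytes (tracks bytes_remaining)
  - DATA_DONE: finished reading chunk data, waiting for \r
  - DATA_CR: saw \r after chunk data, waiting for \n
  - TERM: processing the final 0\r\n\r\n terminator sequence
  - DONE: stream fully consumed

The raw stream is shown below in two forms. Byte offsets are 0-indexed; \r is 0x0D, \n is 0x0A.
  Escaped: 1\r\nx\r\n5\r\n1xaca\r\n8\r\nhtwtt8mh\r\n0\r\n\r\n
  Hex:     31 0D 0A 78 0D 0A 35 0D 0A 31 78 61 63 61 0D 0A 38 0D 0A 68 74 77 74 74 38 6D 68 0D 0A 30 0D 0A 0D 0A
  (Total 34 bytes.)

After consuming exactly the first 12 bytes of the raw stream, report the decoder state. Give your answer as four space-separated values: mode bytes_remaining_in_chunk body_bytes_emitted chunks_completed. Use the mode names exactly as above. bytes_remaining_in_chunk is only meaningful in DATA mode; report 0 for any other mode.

Answer: DATA 2 4 1

Derivation:
Byte 0 = '1': mode=SIZE remaining=0 emitted=0 chunks_done=0
Byte 1 = 0x0D: mode=SIZE_CR remaining=0 emitted=0 chunks_done=0
Byte 2 = 0x0A: mode=DATA remaining=1 emitted=0 chunks_done=0
Byte 3 = 'x': mode=DATA_DONE remaining=0 emitted=1 chunks_done=0
Byte 4 = 0x0D: mode=DATA_CR remaining=0 emitted=1 chunks_done=0
Byte 5 = 0x0A: mode=SIZE remaining=0 emitted=1 chunks_done=1
Byte 6 = '5': mode=SIZE remaining=0 emitted=1 chunks_done=1
Byte 7 = 0x0D: mode=SIZE_CR remaining=0 emitted=1 chunks_done=1
Byte 8 = 0x0A: mode=DATA remaining=5 emitted=1 chunks_done=1
Byte 9 = '1': mode=DATA remaining=4 emitted=2 chunks_done=1
Byte 10 = 'x': mode=DATA remaining=3 emitted=3 chunks_done=1
Byte 11 = 'a': mode=DATA remaining=2 emitted=4 chunks_done=1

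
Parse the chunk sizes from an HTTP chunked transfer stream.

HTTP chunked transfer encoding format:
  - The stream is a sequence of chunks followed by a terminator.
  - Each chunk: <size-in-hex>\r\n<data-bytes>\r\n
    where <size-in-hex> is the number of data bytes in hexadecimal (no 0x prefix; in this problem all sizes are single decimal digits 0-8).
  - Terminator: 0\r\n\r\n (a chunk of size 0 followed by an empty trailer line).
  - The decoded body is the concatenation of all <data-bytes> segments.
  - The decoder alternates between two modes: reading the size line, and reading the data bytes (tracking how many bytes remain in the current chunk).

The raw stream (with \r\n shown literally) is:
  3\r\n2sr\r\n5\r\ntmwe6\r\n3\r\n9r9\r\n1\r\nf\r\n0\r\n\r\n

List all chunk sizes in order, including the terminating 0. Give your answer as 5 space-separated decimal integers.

Chunk 1: stream[0..1]='3' size=0x3=3, data at stream[3..6]='2sr' -> body[0..3], body so far='2sr'
Chunk 2: stream[8..9]='5' size=0x5=5, data at stream[11..16]='tmwe6' -> body[3..8], body so far='2srtmwe6'
Chunk 3: stream[18..19]='3' size=0x3=3, data at stream[21..24]='9r9' -> body[8..11], body so far='2srtmwe69r9'
Chunk 4: stream[26..27]='1' size=0x1=1, data at stream[29..30]='f' -> body[11..12], body so far='2srtmwe69r9f'
Chunk 5: stream[32..33]='0' size=0 (terminator). Final body='2srtmwe69r9f' (12 bytes)

Answer: 3 5 3 1 0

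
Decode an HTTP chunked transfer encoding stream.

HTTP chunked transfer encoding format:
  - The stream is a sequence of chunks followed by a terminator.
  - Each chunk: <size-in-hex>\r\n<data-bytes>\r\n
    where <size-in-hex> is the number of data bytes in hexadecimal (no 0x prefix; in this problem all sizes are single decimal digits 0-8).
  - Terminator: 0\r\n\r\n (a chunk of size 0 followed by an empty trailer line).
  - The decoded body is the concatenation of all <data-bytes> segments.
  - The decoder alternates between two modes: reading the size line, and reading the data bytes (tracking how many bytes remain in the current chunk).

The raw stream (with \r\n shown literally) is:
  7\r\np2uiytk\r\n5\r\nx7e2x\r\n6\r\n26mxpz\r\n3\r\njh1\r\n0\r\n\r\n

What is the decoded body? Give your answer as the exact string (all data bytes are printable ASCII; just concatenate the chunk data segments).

Chunk 1: stream[0..1]='7' size=0x7=7, data at stream[3..10]='p2uiytk' -> body[0..7], body so far='p2uiytk'
Chunk 2: stream[12..13]='5' size=0x5=5, data at stream[15..20]='x7e2x' -> body[7..12], body so far='p2uiytkx7e2x'
Chunk 3: stream[22..23]='6' size=0x6=6, data at stream[25..31]='26mxpz' -> body[12..18], body so far='p2uiytkx7e2x26mxpz'
Chunk 4: stream[33..34]='3' size=0x3=3, data at stream[36..39]='jh1' -> body[18..21], body so far='p2uiytkx7e2x26mxpzjh1'
Chunk 5: stream[41..42]='0' size=0 (terminator). Final body='p2uiytkx7e2x26mxpzjh1' (21 bytes)

Answer: p2uiytkx7e2x26mxpzjh1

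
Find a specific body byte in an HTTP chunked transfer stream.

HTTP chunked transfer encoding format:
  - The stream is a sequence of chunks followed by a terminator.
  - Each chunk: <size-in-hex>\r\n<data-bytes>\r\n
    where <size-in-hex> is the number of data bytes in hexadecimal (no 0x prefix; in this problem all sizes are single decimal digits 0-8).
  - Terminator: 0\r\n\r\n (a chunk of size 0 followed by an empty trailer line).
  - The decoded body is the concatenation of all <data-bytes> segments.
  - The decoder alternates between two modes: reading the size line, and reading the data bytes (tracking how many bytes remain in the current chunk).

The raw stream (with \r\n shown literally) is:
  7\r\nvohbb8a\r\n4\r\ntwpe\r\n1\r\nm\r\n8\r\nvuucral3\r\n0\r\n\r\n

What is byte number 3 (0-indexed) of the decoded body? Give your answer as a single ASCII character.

Chunk 1: stream[0..1]='7' size=0x7=7, data at stream[3..10]='vohbb8a' -> body[0..7], body so far='vohbb8a'
Chunk 2: stream[12..13]='4' size=0x4=4, data at stream[15..19]='twpe' -> body[7..11], body so far='vohbb8atwpe'
Chunk 3: stream[21..22]='1' size=0x1=1, data at stream[24..25]='m' -> body[11..12], body so far='vohbb8atwpem'
Chunk 4: stream[27..28]='8' size=0x8=8, data at stream[30..38]='vuucral3' -> body[12..20], body so far='vohbb8atwpemvuucral3'
Chunk 5: stream[40..41]='0' size=0 (terminator). Final body='vohbb8atwpemvuucral3' (20 bytes)
Body byte 3 = 'b'

Answer: b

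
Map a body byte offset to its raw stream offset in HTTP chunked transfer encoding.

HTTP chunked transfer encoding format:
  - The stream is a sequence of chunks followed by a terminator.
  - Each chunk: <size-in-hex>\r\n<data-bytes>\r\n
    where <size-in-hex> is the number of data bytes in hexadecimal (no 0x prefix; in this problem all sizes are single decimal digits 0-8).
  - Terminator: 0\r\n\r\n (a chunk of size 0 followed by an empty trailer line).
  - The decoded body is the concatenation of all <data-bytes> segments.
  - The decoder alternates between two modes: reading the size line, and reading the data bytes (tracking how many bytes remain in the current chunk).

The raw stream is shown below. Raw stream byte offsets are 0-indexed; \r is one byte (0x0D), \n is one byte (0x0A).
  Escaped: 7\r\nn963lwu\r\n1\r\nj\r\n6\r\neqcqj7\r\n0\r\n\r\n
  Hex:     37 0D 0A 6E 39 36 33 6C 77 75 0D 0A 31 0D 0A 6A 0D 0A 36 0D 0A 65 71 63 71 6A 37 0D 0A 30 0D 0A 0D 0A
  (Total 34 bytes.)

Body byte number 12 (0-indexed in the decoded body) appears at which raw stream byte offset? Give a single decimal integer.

Chunk 1: stream[0..1]='7' size=0x7=7, data at stream[3..10]='n963lwu' -> body[0..7], body so far='n963lwu'
Chunk 2: stream[12..13]='1' size=0x1=1, data at stream[15..16]='j' -> body[7..8], body so far='n963lwuj'
Chunk 3: stream[18..19]='6' size=0x6=6, data at stream[21..27]='eqcqj7' -> body[8..14], body so far='n963lwujeqcqj7'
Chunk 4: stream[29..30]='0' size=0 (terminator). Final body='n963lwujeqcqj7' (14 bytes)
Body byte 12 at stream offset 25

Answer: 25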